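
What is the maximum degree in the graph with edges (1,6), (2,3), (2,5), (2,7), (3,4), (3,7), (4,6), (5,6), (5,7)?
3 (attained at vertices 2, 3, 5, 6, 7)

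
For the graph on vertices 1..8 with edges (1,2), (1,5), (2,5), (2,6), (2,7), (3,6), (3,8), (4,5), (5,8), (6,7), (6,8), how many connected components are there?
1 (components: {1, 2, 3, 4, 5, 6, 7, 8})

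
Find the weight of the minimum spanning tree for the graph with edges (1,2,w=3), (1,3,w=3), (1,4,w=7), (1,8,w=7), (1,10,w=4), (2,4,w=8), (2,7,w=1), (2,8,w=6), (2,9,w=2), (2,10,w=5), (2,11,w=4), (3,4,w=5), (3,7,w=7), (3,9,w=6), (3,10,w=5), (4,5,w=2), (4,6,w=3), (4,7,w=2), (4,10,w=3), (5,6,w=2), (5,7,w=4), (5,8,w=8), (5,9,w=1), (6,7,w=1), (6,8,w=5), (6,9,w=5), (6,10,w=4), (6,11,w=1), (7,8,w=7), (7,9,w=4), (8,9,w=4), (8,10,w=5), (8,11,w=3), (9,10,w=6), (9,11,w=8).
20 (MST edges: (1,2,w=3), (1,3,w=3), (2,7,w=1), (2,9,w=2), (4,5,w=2), (4,10,w=3), (5,9,w=1), (6,7,w=1), (6,11,w=1), (8,11,w=3); sum of weights 3 + 3 + 1 + 2 + 2 + 3 + 1 + 1 + 1 + 3 = 20)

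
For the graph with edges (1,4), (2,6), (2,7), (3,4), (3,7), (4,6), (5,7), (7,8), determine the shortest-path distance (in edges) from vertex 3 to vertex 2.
2 (path: 3 -> 7 -> 2, 2 edges)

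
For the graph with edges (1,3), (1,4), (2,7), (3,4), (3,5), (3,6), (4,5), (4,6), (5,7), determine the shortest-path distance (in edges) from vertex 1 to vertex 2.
4 (path: 1 -> 4 -> 5 -> 7 -> 2, 4 edges)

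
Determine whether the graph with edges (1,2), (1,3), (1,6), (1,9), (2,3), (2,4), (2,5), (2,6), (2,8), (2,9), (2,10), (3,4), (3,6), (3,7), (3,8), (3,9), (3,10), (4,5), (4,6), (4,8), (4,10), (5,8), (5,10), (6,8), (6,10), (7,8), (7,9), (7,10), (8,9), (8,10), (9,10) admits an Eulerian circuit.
Yes (the graph is connected and all 10 vertices have even degree)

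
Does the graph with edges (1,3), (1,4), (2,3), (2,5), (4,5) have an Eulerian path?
Yes — and in fact it has an Eulerian circuit (the graph is connected and all 5 vertices have even degree)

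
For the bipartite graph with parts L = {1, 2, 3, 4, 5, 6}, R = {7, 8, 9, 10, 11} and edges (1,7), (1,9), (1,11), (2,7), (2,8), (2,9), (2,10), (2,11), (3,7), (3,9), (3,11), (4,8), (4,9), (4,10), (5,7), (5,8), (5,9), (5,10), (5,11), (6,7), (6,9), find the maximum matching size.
5 (matching: (1,11), (2,10), (3,9), (4,8), (5,7); upper bound min(|L|,|R|) = min(6,5) = 5)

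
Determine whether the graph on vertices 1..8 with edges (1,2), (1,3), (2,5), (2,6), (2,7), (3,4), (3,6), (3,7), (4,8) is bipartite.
Yes. Partition: {1, 4, 5, 6, 7}, {2, 3, 8}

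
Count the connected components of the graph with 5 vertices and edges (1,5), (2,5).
3 (components: {1, 2, 5}, {3}, {4})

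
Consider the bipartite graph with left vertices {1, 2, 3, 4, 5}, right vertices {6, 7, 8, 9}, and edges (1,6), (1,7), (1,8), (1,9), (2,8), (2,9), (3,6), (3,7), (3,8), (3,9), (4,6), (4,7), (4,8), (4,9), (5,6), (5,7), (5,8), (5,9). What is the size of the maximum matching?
4 (matching: (1,9), (2,8), (3,7), (4,6); upper bound min(|L|,|R|) = min(5,4) = 4)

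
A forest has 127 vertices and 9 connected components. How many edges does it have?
118 (Each of the 9 component trees on V_i vertices has V_i - 1 edges; summing gives V - C = 127 - 9 = 118)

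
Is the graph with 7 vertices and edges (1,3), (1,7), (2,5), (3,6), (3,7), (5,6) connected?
No, it has 2 components: {1, 2, 3, 5, 6, 7}, {4}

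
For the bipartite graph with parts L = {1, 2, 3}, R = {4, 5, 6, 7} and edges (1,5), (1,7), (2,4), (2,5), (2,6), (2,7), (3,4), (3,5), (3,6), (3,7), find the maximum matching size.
3 (matching: (1,7), (2,6), (3,5); upper bound min(|L|,|R|) = min(3,4) = 3)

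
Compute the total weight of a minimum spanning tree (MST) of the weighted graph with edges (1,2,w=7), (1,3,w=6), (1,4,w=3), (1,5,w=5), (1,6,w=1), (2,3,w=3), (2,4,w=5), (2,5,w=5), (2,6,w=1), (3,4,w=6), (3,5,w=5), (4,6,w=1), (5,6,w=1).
7 (MST edges: (1,6,w=1), (2,3,w=3), (2,6,w=1), (4,6,w=1), (5,6,w=1); sum of weights 1 + 3 + 1 + 1 + 1 = 7)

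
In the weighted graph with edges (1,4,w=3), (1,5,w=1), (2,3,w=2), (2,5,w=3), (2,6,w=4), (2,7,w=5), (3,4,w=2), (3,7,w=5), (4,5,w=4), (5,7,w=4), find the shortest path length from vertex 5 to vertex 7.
4 (path: 5 -> 7; weights 4 = 4)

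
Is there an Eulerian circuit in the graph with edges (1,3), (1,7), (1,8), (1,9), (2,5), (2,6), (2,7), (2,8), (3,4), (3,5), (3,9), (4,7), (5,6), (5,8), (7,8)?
Yes (the graph is connected and all 9 vertices have even degree)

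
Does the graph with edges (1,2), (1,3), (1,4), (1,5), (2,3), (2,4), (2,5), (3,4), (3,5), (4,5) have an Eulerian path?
Yes — and in fact it has an Eulerian circuit (the graph is connected and all 5 vertices have even degree)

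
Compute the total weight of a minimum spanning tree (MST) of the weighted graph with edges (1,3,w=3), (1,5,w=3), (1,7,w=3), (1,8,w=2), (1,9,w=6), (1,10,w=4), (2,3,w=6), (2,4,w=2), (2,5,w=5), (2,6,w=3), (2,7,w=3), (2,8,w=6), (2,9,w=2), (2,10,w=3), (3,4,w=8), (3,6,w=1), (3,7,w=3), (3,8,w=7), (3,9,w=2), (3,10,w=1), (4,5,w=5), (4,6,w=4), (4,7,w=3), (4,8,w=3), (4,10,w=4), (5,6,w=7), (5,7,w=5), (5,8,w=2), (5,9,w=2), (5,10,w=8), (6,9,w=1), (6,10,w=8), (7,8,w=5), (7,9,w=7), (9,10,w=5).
16 (MST edges: (1,7,w=3), (1,8,w=2), (2,4,w=2), (2,9,w=2), (3,6,w=1), (3,10,w=1), (5,8,w=2), (5,9,w=2), (6,9,w=1); sum of weights 3 + 2 + 2 + 2 + 1 + 1 + 2 + 2 + 1 = 16)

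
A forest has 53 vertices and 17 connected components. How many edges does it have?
36 (Each of the 17 component trees on V_i vertices has V_i - 1 edges; summing gives V - C = 53 - 17 = 36)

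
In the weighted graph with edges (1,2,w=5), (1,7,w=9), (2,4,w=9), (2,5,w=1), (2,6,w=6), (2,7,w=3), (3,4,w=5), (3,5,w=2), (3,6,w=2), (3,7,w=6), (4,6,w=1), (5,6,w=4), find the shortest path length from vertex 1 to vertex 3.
8 (path: 1 -> 2 -> 5 -> 3; weights 5 + 1 + 2 = 8)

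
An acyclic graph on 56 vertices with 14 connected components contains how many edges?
42 (Each of the 14 component trees on V_i vertices has V_i - 1 edges; summing gives V - C = 56 - 14 = 42)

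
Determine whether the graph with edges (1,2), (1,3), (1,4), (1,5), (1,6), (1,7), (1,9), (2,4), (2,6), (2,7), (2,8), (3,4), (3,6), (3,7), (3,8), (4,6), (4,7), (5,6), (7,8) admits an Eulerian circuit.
No (8 vertices have odd degree: {1, 2, 3, 4, 6, 7, 8, 9}; Eulerian circuit requires 0)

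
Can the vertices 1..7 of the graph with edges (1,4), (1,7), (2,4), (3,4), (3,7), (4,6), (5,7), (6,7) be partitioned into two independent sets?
Yes. Partition: {1, 2, 3, 5, 6}, {4, 7}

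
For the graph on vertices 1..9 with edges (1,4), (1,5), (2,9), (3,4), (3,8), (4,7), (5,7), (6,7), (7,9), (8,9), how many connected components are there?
1 (components: {1, 2, 3, 4, 5, 6, 7, 8, 9})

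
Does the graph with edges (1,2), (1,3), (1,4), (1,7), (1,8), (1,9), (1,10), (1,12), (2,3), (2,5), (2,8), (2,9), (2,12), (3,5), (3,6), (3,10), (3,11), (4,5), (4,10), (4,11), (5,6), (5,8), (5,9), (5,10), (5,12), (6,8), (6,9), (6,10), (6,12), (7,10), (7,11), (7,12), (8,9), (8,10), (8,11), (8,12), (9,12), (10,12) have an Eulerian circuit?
Yes (the graph is connected and all 12 vertices have even degree)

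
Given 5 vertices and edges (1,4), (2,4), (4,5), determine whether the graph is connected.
No, it has 2 components: {1, 2, 4, 5}, {3}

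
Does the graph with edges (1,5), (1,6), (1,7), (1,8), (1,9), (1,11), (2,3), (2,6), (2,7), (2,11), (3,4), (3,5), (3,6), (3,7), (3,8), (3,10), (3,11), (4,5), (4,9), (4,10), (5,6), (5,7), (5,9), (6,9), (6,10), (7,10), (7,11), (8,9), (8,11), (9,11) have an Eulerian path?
Yes — and in fact it has an Eulerian circuit (the graph is connected and all 11 vertices have even degree)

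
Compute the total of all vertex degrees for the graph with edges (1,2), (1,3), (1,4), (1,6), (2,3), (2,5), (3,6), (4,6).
16 (handshake: sum of degrees = 2|E| = 2 x 8 = 16)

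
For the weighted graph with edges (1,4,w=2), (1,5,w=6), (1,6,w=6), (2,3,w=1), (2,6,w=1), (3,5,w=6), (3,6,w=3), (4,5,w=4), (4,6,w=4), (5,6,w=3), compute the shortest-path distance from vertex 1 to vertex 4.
2 (path: 1 -> 4; weights 2 = 2)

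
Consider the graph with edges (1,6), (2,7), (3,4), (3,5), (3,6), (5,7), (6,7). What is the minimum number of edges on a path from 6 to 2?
2 (path: 6 -> 7 -> 2, 2 edges)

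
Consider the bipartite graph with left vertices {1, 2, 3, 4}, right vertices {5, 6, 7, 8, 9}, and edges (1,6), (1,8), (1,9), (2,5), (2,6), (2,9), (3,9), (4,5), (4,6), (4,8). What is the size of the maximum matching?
4 (matching: (1,8), (2,6), (3,9), (4,5); upper bound min(|L|,|R|) = min(4,5) = 4)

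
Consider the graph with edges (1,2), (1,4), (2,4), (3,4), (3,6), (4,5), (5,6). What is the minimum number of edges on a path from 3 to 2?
2 (path: 3 -> 4 -> 2, 2 edges)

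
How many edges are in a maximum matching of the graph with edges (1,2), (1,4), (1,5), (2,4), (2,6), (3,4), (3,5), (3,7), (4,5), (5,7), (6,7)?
3 (matching: (2,6), (3,7), (4,5); upper bound floor(n/2) = floor(7/2) = 3)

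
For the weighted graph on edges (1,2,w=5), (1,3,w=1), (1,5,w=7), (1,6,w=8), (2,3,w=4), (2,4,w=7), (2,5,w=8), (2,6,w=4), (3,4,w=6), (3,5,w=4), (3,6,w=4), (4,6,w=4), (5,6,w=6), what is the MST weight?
17 (MST edges: (1,3,w=1), (2,3,w=4), (2,6,w=4), (3,5,w=4), (4,6,w=4); sum of weights 1 + 4 + 4 + 4 + 4 = 17)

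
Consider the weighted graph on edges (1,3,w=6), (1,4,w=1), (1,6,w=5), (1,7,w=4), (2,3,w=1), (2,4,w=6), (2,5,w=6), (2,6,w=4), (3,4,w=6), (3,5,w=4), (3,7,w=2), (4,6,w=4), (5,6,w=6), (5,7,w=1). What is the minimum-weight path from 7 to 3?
2 (path: 7 -> 3; weights 2 = 2)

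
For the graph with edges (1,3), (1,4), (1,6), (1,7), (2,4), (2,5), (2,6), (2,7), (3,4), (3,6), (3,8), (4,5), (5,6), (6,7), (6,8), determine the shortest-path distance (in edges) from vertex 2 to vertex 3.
2 (path: 2 -> 6 -> 3, 2 edges)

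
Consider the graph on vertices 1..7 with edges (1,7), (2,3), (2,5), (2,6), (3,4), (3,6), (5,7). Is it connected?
Yes (BFS from 1 visits [1, 7, 5, 2, 3, 6, 4] — all 7 vertices reached)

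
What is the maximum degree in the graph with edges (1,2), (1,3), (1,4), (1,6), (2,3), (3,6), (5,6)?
4 (attained at vertex 1)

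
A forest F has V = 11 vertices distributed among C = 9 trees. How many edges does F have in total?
2 (Each of the 9 component trees on V_i vertices has V_i - 1 edges; summing gives V - C = 11 - 9 = 2)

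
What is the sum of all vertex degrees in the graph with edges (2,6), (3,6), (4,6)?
6 (handshake: sum of degrees = 2|E| = 2 x 3 = 6)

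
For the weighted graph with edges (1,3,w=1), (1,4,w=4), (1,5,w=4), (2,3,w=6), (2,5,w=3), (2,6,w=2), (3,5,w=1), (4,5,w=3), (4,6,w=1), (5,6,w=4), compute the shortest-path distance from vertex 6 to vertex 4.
1 (path: 6 -> 4; weights 1 = 1)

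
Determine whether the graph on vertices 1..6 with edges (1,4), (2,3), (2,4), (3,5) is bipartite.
Yes. Partition: {1, 2, 5, 6}, {3, 4}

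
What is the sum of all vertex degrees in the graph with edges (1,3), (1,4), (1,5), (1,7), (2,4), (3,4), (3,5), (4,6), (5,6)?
18 (handshake: sum of degrees = 2|E| = 2 x 9 = 18)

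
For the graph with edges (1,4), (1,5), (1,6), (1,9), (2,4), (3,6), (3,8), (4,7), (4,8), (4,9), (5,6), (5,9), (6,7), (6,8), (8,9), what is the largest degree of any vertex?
5 (attained at vertices 4, 6)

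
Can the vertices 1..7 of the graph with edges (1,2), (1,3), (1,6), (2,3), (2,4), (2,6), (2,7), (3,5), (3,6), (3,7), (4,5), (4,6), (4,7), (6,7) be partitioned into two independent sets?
No (odd cycle of length 3: 3 -> 1 -> 2 -> 3)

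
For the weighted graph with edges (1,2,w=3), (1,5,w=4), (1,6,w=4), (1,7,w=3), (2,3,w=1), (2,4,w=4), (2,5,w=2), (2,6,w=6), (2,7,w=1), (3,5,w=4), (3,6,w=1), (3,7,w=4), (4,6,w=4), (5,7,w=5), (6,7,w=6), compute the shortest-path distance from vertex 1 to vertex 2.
3 (path: 1 -> 2; weights 3 = 3)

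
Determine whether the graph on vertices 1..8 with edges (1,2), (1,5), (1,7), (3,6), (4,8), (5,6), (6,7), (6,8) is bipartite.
Yes. Partition: {1, 4, 6}, {2, 3, 5, 7, 8}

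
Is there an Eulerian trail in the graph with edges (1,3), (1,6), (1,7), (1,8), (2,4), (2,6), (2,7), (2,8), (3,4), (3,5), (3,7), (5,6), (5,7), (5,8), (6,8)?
Yes — and in fact it has an Eulerian circuit (the graph is connected and all 8 vertices have even degree)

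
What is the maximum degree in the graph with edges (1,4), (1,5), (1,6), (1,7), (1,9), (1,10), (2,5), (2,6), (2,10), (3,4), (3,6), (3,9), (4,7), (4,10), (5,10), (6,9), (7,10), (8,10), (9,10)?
7 (attained at vertex 10)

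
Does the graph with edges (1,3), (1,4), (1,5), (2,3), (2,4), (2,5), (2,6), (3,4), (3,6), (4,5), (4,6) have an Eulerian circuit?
No (4 vertices have odd degree: {1, 4, 5, 6}; Eulerian circuit requires 0)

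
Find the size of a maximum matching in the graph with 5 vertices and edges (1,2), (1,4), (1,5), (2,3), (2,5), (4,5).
2 (matching: (1,2), (4,5); upper bound floor(n/2) = floor(5/2) = 2)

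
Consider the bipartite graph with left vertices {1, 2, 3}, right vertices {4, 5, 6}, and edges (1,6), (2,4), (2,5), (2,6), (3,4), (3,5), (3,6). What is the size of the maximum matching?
3 (matching: (1,6), (2,5), (3,4); upper bound min(|L|,|R|) = min(3,3) = 3)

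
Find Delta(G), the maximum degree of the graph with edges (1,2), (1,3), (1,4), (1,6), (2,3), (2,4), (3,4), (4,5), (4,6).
5 (attained at vertex 4)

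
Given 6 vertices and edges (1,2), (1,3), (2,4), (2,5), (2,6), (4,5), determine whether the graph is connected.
Yes (BFS from 1 visits [1, 2, 3, 4, 5, 6] — all 6 vertices reached)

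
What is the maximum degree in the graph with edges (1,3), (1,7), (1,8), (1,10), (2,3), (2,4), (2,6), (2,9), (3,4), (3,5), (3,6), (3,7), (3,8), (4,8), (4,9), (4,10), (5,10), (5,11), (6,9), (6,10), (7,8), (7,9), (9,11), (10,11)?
7 (attained at vertex 3)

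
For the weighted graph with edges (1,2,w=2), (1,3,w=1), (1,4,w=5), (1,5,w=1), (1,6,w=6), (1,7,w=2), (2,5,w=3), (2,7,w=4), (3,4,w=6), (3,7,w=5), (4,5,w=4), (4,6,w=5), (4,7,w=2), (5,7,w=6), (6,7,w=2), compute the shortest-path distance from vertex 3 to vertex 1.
1 (path: 3 -> 1; weights 1 = 1)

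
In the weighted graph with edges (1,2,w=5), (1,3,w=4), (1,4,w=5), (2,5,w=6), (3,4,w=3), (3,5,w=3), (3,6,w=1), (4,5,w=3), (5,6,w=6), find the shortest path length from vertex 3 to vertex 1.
4 (path: 3 -> 1; weights 4 = 4)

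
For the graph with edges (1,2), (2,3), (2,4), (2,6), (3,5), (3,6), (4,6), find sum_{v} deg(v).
14 (handshake: sum of degrees = 2|E| = 2 x 7 = 14)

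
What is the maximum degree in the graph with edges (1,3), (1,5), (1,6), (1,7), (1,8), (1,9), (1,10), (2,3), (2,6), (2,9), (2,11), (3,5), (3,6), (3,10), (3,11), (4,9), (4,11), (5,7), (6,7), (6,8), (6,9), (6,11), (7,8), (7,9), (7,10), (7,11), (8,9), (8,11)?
7 (attained at vertices 1, 6, 7)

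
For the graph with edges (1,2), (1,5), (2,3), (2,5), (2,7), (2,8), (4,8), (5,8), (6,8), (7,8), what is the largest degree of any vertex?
5 (attained at vertices 2, 8)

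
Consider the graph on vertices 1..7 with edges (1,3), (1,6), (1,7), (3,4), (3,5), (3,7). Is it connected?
No, it has 2 components: {1, 3, 4, 5, 6, 7}, {2}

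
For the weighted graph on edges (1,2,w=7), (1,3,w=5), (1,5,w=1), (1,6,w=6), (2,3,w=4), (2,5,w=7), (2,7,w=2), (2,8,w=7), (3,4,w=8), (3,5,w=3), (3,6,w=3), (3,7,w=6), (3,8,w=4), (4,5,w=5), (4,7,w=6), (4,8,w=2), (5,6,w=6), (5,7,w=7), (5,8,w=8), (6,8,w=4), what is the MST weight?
19 (MST edges: (1,5,w=1), (2,3,w=4), (2,7,w=2), (3,5,w=3), (3,6,w=3), (3,8,w=4), (4,8,w=2); sum of weights 1 + 4 + 2 + 3 + 3 + 4 + 2 = 19)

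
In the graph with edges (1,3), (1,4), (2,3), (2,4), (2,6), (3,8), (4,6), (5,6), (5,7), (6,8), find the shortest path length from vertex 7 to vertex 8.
3 (path: 7 -> 5 -> 6 -> 8, 3 edges)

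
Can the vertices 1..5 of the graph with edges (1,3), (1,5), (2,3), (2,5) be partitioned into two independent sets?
Yes. Partition: {1, 2, 4}, {3, 5}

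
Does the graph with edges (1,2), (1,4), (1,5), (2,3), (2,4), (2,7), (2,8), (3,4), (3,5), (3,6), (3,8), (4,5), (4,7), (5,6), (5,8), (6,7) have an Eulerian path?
No (8 vertices have odd degree: {1, 2, 3, 4, 5, 6, 7, 8}; Eulerian path requires 0 or 2)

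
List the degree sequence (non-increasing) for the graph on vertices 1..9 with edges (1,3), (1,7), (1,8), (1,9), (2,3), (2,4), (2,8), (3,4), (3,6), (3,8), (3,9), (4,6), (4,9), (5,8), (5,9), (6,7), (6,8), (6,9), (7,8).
[6, 6, 5, 5, 4, 4, 3, 3, 2] (degrees: deg(1)=4, deg(2)=3, deg(3)=6, deg(4)=4, deg(5)=2, deg(6)=5, deg(7)=3, deg(8)=6, deg(9)=5)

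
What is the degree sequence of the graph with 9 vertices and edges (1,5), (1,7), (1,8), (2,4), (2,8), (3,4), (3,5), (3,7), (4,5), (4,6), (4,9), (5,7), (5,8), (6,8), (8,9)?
[5, 5, 5, 3, 3, 3, 2, 2, 2] (degrees: deg(1)=3, deg(2)=2, deg(3)=3, deg(4)=5, deg(5)=5, deg(6)=2, deg(7)=3, deg(8)=5, deg(9)=2)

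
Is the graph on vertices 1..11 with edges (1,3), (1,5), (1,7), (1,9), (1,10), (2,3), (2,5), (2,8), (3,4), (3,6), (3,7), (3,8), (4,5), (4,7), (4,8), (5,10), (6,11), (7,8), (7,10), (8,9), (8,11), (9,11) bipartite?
No (odd cycle of length 3: 3 -> 1 -> 7 -> 3)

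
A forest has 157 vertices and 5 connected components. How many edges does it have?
152 (Each of the 5 component trees on V_i vertices has V_i - 1 edges; summing gives V - C = 157 - 5 = 152)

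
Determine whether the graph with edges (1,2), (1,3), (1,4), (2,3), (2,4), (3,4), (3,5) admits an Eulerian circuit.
No (4 vertices have odd degree: {1, 2, 4, 5}; Eulerian circuit requires 0)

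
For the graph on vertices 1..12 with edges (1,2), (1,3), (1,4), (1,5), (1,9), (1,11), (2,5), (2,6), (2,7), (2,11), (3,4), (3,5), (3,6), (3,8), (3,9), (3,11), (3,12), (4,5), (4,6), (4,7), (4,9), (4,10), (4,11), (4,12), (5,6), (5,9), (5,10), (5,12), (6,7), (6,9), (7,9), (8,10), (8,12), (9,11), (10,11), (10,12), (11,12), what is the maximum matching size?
6 (matching: (1,4), (2,7), (3,8), (5,10), (6,9), (11,12); upper bound floor(n/2) = floor(12/2) = 6)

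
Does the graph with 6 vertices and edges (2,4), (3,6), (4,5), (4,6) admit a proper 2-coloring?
Yes. Partition: {1, 2, 5, 6}, {3, 4}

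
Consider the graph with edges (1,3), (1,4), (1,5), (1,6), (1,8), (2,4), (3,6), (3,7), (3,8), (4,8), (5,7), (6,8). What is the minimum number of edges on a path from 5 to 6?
2 (path: 5 -> 1 -> 6, 2 edges)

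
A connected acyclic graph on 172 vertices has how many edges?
171 (A tree on V vertices has V - 1 edges, so 172 - 1 = 171)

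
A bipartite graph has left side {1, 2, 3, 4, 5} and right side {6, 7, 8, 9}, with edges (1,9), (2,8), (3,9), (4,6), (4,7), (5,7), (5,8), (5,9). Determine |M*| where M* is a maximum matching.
4 (matching: (1,9), (2,8), (4,6), (5,7); upper bound min(|L|,|R|) = min(5,4) = 4)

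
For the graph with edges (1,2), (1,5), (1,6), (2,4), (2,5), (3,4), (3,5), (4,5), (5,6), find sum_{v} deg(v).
18 (handshake: sum of degrees = 2|E| = 2 x 9 = 18)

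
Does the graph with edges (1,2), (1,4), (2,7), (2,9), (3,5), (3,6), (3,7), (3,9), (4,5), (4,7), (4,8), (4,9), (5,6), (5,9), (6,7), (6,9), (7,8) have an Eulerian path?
No (4 vertices have odd degree: {2, 4, 7, 9}; Eulerian path requires 0 or 2)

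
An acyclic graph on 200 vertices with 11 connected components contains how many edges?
189 (Each of the 11 component trees on V_i vertices has V_i - 1 edges; summing gives V - C = 200 - 11 = 189)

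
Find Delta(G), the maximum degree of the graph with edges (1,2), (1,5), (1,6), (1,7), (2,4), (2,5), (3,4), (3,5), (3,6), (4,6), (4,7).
4 (attained at vertices 1, 4)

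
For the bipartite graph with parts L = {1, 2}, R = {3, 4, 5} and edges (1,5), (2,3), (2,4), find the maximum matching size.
2 (matching: (1,5), (2,4); upper bound min(|L|,|R|) = min(2,3) = 2)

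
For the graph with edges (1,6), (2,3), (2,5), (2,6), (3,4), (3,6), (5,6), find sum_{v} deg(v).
14 (handshake: sum of degrees = 2|E| = 2 x 7 = 14)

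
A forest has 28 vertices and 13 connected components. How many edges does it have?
15 (Each of the 13 component trees on V_i vertices has V_i - 1 edges; summing gives V - C = 28 - 13 = 15)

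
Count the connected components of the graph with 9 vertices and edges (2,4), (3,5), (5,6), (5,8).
5 (components: {1}, {2, 4}, {3, 5, 6, 8}, {7}, {9})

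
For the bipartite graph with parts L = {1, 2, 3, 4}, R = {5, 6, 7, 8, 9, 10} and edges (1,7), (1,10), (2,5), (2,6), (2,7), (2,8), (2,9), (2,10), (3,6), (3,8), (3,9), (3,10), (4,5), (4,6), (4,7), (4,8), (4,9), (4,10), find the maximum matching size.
4 (matching: (1,10), (2,9), (3,8), (4,7); upper bound min(|L|,|R|) = min(4,6) = 4)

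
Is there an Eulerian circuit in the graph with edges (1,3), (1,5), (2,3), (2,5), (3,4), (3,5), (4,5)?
Yes (the graph is connected and all 5 vertices have even degree)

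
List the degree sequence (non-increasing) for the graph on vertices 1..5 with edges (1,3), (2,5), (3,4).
[2, 1, 1, 1, 1] (degrees: deg(1)=1, deg(2)=1, deg(3)=2, deg(4)=1, deg(5)=1)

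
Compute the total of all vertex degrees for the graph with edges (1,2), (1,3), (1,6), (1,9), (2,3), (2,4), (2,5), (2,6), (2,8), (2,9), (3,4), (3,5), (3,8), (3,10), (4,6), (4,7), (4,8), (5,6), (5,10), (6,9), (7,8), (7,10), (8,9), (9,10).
48 (handshake: sum of degrees = 2|E| = 2 x 24 = 48)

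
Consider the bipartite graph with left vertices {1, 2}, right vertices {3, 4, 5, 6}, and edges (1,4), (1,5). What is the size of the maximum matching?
1 (matching: (1,5); upper bound min(|L|,|R|) = min(2,4) = 2)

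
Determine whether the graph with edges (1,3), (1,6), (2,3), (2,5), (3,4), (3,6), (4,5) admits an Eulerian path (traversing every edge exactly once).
Yes — and in fact it has an Eulerian circuit (the graph is connected and all 6 vertices have even degree)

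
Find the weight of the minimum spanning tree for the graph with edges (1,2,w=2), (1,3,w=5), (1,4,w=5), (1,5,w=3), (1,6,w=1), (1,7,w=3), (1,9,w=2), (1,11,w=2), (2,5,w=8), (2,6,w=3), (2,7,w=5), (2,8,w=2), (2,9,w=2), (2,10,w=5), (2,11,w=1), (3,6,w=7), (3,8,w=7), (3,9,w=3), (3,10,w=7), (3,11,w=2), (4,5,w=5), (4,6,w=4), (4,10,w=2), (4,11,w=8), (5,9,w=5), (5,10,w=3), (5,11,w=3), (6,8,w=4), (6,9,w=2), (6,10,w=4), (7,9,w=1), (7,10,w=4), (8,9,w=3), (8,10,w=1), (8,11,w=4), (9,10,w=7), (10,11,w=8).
17 (MST edges: (1,2,w=2), (1,5,w=3), (1,6,w=1), (1,9,w=2), (2,8,w=2), (2,11,w=1), (3,11,w=2), (4,10,w=2), (7,9,w=1), (8,10,w=1); sum of weights 2 + 3 + 1 + 2 + 2 + 1 + 2 + 2 + 1 + 1 = 17)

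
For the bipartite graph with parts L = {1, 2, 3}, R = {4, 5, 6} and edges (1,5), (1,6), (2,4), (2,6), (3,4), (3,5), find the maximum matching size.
3 (matching: (1,6), (2,4), (3,5); upper bound min(|L|,|R|) = min(3,3) = 3)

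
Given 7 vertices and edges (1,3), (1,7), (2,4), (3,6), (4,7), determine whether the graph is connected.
No, it has 2 components: {1, 2, 3, 4, 6, 7}, {5}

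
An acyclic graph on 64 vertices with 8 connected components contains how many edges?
56 (Each of the 8 component trees on V_i vertices has V_i - 1 edges; summing gives V - C = 64 - 8 = 56)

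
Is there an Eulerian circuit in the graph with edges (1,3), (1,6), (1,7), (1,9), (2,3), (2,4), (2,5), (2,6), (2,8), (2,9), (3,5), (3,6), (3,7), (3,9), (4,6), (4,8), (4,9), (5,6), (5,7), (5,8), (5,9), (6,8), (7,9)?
Yes (the graph is connected and all 9 vertices have even degree)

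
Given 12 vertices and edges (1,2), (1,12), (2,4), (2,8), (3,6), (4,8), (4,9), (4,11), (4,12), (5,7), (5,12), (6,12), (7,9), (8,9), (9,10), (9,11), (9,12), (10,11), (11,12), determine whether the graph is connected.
Yes (BFS from 1 visits [1, 2, 12, 4, 8, 5, 6, 9, 11, 7, 3, 10] — all 12 vertices reached)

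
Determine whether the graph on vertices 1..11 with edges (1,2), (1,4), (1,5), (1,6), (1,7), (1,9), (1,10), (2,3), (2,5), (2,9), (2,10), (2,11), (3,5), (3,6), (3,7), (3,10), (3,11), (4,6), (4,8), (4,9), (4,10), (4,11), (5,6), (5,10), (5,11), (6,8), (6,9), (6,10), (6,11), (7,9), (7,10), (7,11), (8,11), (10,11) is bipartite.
No (odd cycle of length 3: 5 -> 1 -> 2 -> 5)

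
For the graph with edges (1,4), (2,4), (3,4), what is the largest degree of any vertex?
3 (attained at vertex 4)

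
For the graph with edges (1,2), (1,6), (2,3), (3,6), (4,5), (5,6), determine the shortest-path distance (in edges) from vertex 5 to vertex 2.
3 (path: 5 -> 6 -> 1 -> 2, 3 edges)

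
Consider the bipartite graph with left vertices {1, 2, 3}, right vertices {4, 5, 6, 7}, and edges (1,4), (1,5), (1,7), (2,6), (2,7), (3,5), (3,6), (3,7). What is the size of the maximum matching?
3 (matching: (1,7), (2,6), (3,5); upper bound min(|L|,|R|) = min(3,4) = 3)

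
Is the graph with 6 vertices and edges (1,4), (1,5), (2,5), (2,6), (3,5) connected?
Yes (BFS from 1 visits [1, 4, 5, 2, 3, 6] — all 6 vertices reached)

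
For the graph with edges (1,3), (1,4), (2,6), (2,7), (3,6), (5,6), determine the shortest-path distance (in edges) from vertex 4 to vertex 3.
2 (path: 4 -> 1 -> 3, 2 edges)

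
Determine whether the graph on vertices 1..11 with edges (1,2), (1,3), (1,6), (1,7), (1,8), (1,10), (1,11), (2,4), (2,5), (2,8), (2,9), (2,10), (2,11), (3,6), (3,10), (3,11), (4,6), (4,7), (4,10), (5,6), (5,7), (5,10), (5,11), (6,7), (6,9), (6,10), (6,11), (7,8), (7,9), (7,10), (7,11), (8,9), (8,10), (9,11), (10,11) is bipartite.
No (odd cycle of length 3: 8 -> 1 -> 10 -> 8)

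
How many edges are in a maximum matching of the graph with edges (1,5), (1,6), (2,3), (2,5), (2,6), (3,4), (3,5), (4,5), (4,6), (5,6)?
3 (matching: (1,6), (2,5), (3,4); upper bound floor(n/2) = floor(6/2) = 3)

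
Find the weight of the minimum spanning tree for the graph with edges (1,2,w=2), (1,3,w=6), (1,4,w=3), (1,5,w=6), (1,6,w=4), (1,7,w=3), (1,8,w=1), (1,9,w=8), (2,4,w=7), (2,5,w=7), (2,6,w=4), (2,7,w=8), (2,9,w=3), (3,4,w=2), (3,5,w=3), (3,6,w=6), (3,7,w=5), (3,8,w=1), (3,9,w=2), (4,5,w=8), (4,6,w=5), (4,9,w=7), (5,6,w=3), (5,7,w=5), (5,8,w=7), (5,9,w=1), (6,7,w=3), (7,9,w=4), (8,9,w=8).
15 (MST edges: (1,2,w=2), (1,7,w=3), (1,8,w=1), (3,4,w=2), (3,8,w=1), (3,9,w=2), (5,6,w=3), (5,9,w=1); sum of weights 2 + 3 + 1 + 2 + 1 + 2 + 3 + 1 = 15)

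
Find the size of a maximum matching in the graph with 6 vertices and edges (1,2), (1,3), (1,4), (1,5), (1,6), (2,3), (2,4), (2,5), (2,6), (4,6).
3 (matching: (1,5), (2,3), (4,6); upper bound floor(n/2) = floor(6/2) = 3)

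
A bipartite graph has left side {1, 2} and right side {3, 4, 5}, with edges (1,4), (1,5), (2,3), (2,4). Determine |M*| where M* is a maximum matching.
2 (matching: (1,5), (2,4); upper bound min(|L|,|R|) = min(2,3) = 2)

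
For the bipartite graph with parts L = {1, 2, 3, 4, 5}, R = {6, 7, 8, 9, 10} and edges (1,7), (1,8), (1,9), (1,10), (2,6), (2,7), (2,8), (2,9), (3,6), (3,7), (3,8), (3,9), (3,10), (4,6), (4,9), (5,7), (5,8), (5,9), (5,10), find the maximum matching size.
5 (matching: (1,10), (2,9), (3,8), (4,6), (5,7); upper bound min(|L|,|R|) = min(5,5) = 5)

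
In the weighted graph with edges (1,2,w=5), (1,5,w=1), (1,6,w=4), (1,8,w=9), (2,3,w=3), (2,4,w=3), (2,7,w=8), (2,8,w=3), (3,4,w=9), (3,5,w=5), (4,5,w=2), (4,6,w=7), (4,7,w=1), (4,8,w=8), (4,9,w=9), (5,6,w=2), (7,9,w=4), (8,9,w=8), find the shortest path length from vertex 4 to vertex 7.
1 (path: 4 -> 7; weights 1 = 1)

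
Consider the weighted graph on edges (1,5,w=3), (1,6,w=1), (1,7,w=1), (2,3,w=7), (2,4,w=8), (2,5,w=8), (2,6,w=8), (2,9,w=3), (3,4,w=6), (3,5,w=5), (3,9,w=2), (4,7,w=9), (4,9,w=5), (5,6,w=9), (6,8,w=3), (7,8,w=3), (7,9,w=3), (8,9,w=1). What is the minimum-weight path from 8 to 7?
3 (path: 8 -> 7; weights 3 = 3)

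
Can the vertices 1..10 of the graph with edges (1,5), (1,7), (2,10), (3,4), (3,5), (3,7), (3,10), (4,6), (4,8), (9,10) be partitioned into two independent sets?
Yes. Partition: {1, 2, 3, 6, 8, 9}, {4, 5, 7, 10}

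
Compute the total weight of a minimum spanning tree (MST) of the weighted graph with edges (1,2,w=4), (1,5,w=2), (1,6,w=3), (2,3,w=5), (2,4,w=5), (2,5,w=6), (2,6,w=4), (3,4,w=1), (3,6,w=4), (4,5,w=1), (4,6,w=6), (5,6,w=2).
10 (MST edges: (1,2,w=4), (1,5,w=2), (3,4,w=1), (4,5,w=1), (5,6,w=2); sum of weights 4 + 2 + 1 + 1 + 2 = 10)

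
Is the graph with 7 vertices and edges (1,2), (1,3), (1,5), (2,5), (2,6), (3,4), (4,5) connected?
No, it has 2 components: {1, 2, 3, 4, 5, 6}, {7}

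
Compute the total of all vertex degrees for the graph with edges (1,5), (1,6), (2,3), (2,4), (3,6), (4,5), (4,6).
14 (handshake: sum of degrees = 2|E| = 2 x 7 = 14)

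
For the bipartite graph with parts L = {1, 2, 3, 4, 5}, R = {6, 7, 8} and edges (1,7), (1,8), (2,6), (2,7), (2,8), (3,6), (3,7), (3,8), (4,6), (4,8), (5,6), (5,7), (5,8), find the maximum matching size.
3 (matching: (1,8), (2,7), (3,6); upper bound min(|L|,|R|) = min(5,3) = 3)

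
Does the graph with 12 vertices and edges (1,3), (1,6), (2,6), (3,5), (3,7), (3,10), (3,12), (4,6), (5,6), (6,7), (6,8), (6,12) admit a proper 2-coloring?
Yes. Partition: {1, 2, 4, 5, 7, 8, 9, 10, 11, 12}, {3, 6}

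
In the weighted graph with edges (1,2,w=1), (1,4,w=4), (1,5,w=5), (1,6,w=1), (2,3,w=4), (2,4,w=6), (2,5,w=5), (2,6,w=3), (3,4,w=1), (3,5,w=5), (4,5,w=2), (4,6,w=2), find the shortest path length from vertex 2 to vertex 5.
5 (path: 2 -> 5; weights 5 = 5)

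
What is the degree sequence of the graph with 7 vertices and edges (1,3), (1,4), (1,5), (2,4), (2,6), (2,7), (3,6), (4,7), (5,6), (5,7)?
[3, 3, 3, 3, 3, 3, 2] (degrees: deg(1)=3, deg(2)=3, deg(3)=2, deg(4)=3, deg(5)=3, deg(6)=3, deg(7)=3)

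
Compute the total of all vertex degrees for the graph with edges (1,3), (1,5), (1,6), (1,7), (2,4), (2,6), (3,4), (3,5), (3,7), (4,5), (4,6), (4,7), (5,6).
26 (handshake: sum of degrees = 2|E| = 2 x 13 = 26)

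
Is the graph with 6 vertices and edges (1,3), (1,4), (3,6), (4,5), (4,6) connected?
No, it has 2 components: {1, 3, 4, 5, 6}, {2}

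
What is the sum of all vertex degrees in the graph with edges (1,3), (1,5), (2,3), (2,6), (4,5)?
10 (handshake: sum of degrees = 2|E| = 2 x 5 = 10)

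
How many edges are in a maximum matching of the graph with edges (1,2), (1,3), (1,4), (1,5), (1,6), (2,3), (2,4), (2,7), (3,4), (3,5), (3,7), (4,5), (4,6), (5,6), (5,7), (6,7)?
3 (matching: (1,5), (2,4), (6,7); upper bound floor(n/2) = floor(7/2) = 3)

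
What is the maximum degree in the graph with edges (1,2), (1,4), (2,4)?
2 (attained at vertices 1, 2, 4)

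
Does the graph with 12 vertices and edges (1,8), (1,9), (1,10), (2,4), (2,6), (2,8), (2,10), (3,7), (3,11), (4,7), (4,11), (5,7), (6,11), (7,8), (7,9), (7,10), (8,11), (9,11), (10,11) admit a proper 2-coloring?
Yes. Partition: {1, 2, 7, 11, 12}, {3, 4, 5, 6, 8, 9, 10}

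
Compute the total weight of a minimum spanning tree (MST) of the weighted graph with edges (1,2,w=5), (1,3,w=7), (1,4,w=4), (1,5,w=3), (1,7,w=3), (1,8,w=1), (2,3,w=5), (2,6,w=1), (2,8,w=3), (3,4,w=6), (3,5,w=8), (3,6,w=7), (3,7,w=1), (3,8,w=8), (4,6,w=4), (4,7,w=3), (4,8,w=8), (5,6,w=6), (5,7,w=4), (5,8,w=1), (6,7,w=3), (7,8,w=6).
13 (MST edges: (1,7,w=3), (1,8,w=1), (2,6,w=1), (2,8,w=3), (3,7,w=1), (4,7,w=3), (5,8,w=1); sum of weights 3 + 1 + 1 + 3 + 1 + 3 + 1 = 13)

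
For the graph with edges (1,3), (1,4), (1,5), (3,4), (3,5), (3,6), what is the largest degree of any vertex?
4 (attained at vertex 3)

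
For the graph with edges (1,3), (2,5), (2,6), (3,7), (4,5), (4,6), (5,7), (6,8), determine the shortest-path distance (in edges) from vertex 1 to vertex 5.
3 (path: 1 -> 3 -> 7 -> 5, 3 edges)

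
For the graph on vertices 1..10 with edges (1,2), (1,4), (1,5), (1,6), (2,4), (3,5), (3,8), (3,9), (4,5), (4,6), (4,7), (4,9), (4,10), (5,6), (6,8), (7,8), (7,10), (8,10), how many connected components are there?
1 (components: {1, 2, 3, 4, 5, 6, 7, 8, 9, 10})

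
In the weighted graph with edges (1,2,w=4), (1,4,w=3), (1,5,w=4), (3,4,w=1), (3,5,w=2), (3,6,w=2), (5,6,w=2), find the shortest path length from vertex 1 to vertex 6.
6 (path: 1 -> 5 -> 6; weights 4 + 2 = 6)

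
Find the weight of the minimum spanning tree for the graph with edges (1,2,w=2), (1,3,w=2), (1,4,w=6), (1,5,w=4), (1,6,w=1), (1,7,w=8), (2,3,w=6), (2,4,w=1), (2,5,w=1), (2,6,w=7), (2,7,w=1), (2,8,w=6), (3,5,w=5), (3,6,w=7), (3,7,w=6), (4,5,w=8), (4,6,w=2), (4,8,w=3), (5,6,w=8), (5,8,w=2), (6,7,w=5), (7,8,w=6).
10 (MST edges: (1,2,w=2), (1,3,w=2), (1,6,w=1), (2,4,w=1), (2,5,w=1), (2,7,w=1), (5,8,w=2); sum of weights 2 + 2 + 1 + 1 + 1 + 1 + 2 = 10)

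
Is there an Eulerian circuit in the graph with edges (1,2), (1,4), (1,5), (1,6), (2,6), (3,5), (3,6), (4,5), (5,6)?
Yes (the graph is connected and all 6 vertices have even degree)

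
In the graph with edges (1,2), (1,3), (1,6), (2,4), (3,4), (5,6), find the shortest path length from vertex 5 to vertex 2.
3 (path: 5 -> 6 -> 1 -> 2, 3 edges)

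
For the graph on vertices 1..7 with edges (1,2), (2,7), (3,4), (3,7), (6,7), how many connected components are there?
2 (components: {1, 2, 3, 4, 6, 7}, {5})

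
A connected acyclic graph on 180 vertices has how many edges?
179 (A tree on V vertices has V - 1 edges, so 180 - 1 = 179)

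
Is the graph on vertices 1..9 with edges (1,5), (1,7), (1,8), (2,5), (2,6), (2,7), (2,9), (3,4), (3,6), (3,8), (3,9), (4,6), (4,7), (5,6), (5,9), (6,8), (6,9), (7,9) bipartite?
No (odd cycle of length 5: 3 -> 8 -> 1 -> 7 -> 4 -> 3)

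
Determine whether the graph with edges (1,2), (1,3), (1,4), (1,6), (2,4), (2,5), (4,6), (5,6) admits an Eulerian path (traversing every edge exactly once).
No (4 vertices have odd degree: {2, 3, 4, 6}; Eulerian path requires 0 or 2)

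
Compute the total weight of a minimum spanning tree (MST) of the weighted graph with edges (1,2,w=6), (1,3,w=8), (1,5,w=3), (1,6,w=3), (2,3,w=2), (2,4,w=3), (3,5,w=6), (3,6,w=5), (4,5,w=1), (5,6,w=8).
12 (MST edges: (1,5,w=3), (1,6,w=3), (2,3,w=2), (2,4,w=3), (4,5,w=1); sum of weights 3 + 3 + 2 + 3 + 1 = 12)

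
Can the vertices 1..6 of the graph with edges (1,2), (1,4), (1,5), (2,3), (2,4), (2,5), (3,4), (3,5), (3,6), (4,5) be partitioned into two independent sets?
No (odd cycle of length 3: 5 -> 1 -> 4 -> 5)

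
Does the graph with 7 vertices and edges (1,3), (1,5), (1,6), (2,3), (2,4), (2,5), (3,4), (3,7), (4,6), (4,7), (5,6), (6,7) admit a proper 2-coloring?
No (odd cycle of length 3: 5 -> 1 -> 6 -> 5)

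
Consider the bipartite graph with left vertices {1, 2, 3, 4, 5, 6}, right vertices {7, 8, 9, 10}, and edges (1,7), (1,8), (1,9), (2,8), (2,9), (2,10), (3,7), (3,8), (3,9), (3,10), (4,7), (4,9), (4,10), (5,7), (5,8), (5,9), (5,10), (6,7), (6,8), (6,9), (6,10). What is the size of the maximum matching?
4 (matching: (1,9), (2,10), (3,8), (4,7); upper bound min(|L|,|R|) = min(6,4) = 4)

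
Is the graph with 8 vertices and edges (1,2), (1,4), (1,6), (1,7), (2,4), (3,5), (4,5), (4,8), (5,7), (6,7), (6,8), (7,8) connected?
Yes (BFS from 1 visits [1, 2, 4, 6, 7, 5, 8, 3] — all 8 vertices reached)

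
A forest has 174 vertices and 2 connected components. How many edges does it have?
172 (Each of the 2 component trees on V_i vertices has V_i - 1 edges; summing gives V - C = 174 - 2 = 172)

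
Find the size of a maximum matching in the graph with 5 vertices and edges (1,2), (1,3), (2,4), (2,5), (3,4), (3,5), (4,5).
2 (matching: (2,5), (3,4); upper bound floor(n/2) = floor(5/2) = 2)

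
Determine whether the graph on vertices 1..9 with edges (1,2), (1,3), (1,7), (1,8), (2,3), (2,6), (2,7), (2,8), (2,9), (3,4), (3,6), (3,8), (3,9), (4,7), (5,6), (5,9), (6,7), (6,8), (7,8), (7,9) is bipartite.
No (odd cycle of length 3: 2 -> 1 -> 3 -> 2)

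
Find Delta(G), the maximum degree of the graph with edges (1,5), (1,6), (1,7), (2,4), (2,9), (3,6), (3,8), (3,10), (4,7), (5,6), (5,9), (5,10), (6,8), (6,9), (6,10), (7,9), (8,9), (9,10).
6 (attained at vertices 6, 9)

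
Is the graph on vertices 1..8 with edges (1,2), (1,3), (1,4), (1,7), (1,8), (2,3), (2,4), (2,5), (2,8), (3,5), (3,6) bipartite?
No (odd cycle of length 3: 2 -> 1 -> 3 -> 2)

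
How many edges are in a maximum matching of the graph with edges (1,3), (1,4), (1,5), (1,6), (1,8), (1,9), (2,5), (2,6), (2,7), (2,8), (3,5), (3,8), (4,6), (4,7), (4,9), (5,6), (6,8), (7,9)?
4 (matching: (1,5), (2,7), (4,9), (6,8); upper bound floor(n/2) = floor(9/2) = 4)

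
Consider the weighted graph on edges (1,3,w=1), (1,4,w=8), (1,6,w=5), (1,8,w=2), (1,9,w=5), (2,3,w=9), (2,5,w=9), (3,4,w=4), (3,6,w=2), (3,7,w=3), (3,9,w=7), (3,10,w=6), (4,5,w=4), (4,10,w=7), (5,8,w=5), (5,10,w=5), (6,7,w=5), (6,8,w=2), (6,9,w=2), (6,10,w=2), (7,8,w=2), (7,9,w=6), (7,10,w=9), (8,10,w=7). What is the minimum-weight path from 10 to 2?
13 (path: 10 -> 6 -> 3 -> 2; weights 2 + 2 + 9 = 13)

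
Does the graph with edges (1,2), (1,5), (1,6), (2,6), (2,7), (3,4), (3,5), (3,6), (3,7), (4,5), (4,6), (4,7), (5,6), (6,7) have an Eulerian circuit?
No (2 vertices have odd degree: {1, 2}; Eulerian circuit requires 0)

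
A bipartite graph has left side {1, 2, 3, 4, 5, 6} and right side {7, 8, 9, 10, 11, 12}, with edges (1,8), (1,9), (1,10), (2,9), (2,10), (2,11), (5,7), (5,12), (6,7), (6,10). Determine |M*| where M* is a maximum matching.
4 (matching: (1,9), (2,11), (5,12), (6,10); upper bound min(|L|,|R|) = min(6,6) = 6)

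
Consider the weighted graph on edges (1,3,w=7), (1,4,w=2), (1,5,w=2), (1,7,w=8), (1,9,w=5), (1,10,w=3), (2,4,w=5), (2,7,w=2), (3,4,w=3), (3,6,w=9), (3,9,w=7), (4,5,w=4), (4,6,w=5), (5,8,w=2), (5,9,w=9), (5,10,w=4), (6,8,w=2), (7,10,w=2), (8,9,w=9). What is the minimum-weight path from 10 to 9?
8 (path: 10 -> 1 -> 9; weights 3 + 5 = 8)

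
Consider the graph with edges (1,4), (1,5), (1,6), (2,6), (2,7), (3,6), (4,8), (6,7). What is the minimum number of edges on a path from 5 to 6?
2 (path: 5 -> 1 -> 6, 2 edges)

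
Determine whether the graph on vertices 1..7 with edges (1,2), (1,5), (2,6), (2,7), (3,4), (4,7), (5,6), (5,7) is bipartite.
Yes. Partition: {1, 3, 6, 7}, {2, 4, 5}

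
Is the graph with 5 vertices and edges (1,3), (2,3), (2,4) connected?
No, it has 2 components: {1, 2, 3, 4}, {5}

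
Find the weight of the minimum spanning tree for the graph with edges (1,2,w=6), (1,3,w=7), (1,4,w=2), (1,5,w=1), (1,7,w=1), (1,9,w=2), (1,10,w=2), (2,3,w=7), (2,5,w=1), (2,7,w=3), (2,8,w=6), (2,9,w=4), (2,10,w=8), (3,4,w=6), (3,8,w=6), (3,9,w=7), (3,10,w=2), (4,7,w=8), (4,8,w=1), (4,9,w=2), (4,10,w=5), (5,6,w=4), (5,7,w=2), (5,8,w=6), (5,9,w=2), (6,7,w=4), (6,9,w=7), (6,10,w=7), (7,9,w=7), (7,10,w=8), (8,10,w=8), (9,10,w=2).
16 (MST edges: (1,4,w=2), (1,5,w=1), (1,7,w=1), (1,9,w=2), (1,10,w=2), (2,5,w=1), (3,10,w=2), (4,8,w=1), (5,6,w=4); sum of weights 2 + 1 + 1 + 2 + 2 + 1 + 2 + 1 + 4 = 16)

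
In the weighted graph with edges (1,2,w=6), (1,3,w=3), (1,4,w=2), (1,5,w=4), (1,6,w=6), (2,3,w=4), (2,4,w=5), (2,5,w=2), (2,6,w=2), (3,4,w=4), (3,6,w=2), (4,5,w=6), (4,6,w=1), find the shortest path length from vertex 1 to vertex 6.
3 (path: 1 -> 4 -> 6; weights 2 + 1 = 3)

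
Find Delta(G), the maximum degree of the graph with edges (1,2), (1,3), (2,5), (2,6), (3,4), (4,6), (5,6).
3 (attained at vertices 2, 6)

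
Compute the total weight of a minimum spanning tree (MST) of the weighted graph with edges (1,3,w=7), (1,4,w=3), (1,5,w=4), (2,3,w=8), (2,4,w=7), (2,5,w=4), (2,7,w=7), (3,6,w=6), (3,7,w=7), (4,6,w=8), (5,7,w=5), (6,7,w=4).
26 (MST edges: (1,4,w=3), (1,5,w=4), (2,5,w=4), (3,6,w=6), (5,7,w=5), (6,7,w=4); sum of weights 3 + 4 + 4 + 6 + 5 + 4 = 26)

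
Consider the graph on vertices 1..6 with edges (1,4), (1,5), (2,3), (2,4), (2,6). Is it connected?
Yes (BFS from 1 visits [1, 4, 5, 2, 3, 6] — all 6 vertices reached)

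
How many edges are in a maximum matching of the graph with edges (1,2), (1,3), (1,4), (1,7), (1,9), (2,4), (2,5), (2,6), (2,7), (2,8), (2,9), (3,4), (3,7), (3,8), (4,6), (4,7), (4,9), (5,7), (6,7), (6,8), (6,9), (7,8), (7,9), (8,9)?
4 (matching: (1,9), (2,5), (4,6), (7,8); upper bound floor(n/2) = floor(9/2) = 4)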